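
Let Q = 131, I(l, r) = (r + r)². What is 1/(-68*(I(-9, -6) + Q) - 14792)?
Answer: -1/33492 ≈ -2.9858e-5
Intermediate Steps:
I(l, r) = 4*r² (I(l, r) = (2*r)² = 4*r²)
1/(-68*(I(-9, -6) + Q) - 14792) = 1/(-68*(4*(-6)² + 131) - 14792) = 1/(-68*(4*36 + 131) - 14792) = 1/(-68*(144 + 131) - 14792) = 1/(-68*275 - 14792) = 1/(-18700 - 14792) = 1/(-33492) = -1/33492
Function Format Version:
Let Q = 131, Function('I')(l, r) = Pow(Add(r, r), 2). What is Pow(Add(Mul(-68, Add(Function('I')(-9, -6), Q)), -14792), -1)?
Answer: Rational(-1, 33492) ≈ -2.9858e-5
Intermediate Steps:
Function('I')(l, r) = Mul(4, Pow(r, 2)) (Function('I')(l, r) = Pow(Mul(2, r), 2) = Mul(4, Pow(r, 2)))
Pow(Add(Mul(-68, Add(Function('I')(-9, -6), Q)), -14792), -1) = Pow(Add(Mul(-68, Add(Mul(4, Pow(-6, 2)), 131)), -14792), -1) = Pow(Add(Mul(-68, Add(Mul(4, 36), 131)), -14792), -1) = Pow(Add(Mul(-68, Add(144, 131)), -14792), -1) = Pow(Add(Mul(-68, 275), -14792), -1) = Pow(Add(-18700, -14792), -1) = Pow(-33492, -1) = Rational(-1, 33492)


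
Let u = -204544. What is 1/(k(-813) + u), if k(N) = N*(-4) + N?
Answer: -1/202105 ≈ -4.9479e-6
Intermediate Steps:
k(N) = -3*N (k(N) = -4*N + N = -3*N)
1/(k(-813) + u) = 1/(-3*(-813) - 204544) = 1/(2439 - 204544) = 1/(-202105) = -1/202105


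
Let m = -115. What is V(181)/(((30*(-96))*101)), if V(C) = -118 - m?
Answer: 1/96960 ≈ 1.0314e-5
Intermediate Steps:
V(C) = -3 (V(C) = -118 - 1*(-115) = -118 + 115 = -3)
V(181)/(((30*(-96))*101)) = -3/((30*(-96))*101) = -3/((-2880*101)) = -3/(-290880) = -3*(-1/290880) = 1/96960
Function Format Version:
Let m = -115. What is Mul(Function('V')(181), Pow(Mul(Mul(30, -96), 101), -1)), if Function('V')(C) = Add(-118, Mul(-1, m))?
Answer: Rational(1, 96960) ≈ 1.0314e-5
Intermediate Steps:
Function('V')(C) = -3 (Function('V')(C) = Add(-118, Mul(-1, -115)) = Add(-118, 115) = -3)
Mul(Function('V')(181), Pow(Mul(Mul(30, -96), 101), -1)) = Mul(-3, Pow(Mul(Mul(30, -96), 101), -1)) = Mul(-3, Pow(Mul(-2880, 101), -1)) = Mul(-3, Pow(-290880, -1)) = Mul(-3, Rational(-1, 290880)) = Rational(1, 96960)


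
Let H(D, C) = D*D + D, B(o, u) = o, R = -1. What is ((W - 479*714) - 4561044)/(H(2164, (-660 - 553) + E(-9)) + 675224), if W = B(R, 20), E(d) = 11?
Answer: -4903051/5360284 ≈ -0.91470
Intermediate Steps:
W = -1
H(D, C) = D + D² (H(D, C) = D² + D = D + D²)
((W - 479*714) - 4561044)/(H(2164, (-660 - 553) + E(-9)) + 675224) = ((-1 - 479*714) - 4561044)/(2164*(1 + 2164) + 675224) = ((-1 - 342006) - 4561044)/(2164*2165 + 675224) = (-342007 - 4561044)/(4685060 + 675224) = -4903051/5360284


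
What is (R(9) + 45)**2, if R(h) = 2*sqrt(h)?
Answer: 2601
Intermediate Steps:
(R(9) + 45)**2 = (2*sqrt(9) + 45)**2 = (2*3 + 45)**2 = (6 + 45)**2 = 51**2 = 2601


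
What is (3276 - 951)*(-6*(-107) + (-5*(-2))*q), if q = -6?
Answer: 1353150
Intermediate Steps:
(3276 - 951)*(-6*(-107) + (-5*(-2))*q) = (3276 - 951)*(-6*(-107) - 5*(-2)*(-6)) = 2325*(642 + 10*(-6)) = 2325*(642 - 60) = 2325*582 = 1353150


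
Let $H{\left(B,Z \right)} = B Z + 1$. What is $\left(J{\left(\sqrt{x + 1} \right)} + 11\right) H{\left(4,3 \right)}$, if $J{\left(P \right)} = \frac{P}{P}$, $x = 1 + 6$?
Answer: $156$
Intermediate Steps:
$x = 7$
$H{\left(B,Z \right)} = 1 + B Z$
$J{\left(P \right)} = 1$
$\left(J{\left(\sqrt{x + 1} \right)} + 11\right) H{\left(4,3 \right)} = \left(1 + 11\right) \left(1 + 4 \cdot 3\right) = 12 \left(1 + 12\right) = 12 \cdot 13 = 156$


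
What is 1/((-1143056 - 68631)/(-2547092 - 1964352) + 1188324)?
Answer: 4511444/5361058391543 ≈ 8.4152e-7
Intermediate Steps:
1/((-1143056 - 68631)/(-2547092 - 1964352) + 1188324) = 1/(-1211687/(-4511444) + 1188324) = 1/(-1211687*(-1/4511444) + 1188324) = 1/(1211687/4511444 + 1188324) = 1/(5361058391543/4511444) = 4511444/5361058391543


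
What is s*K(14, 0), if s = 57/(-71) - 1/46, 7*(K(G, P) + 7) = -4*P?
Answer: 18851/3266 ≈ 5.7719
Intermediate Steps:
K(G, P) = -7 - 4*P/7 (K(G, P) = -7 + (-4*P)/7 = -7 - 4*P/7)
s = -2693/3266 (s = 57*(-1/71) - 1*1/46 = -57/71 - 1/46 = -2693/3266 ≈ -0.82456)
s*K(14, 0) = -2693*(-7 - 4/7*0)/3266 = -2693*(-7 + 0)/3266 = -2693/3266*(-7) = 18851/3266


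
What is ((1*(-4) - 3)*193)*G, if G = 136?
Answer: -183736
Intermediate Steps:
((1*(-4) - 3)*193)*G = ((1*(-4) - 3)*193)*136 = ((-4 - 3)*193)*136 = -7*193*136 = -1351*136 = -183736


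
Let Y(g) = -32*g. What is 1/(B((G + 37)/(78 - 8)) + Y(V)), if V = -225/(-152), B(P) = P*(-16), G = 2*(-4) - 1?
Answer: -95/5108 ≈ -0.018598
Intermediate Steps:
G = -9 (G = -8 - 1 = -9)
B(P) = -16*P
V = 225/152 (V = -225*(-1/152) = 225/152 ≈ 1.4803)
1/(B((G + 37)/(78 - 8)) + Y(V)) = 1/(-16*(-9 + 37)/(78 - 8) - 32*225/152) = 1/(-448/70 - 900/19) = 1/(-16*⅖ - 900/19) = 1/(-32/5 - 900/19) = 1/(-5108/95) = -95/5108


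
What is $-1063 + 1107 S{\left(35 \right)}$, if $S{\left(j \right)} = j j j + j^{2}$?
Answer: $48817637$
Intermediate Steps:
$S{\left(j \right)} = j^{2} + j^{3}$ ($S{\left(j \right)} = j^{2} j + j^{2} = j^{3} + j^{2} = j^{2} + j^{3}$)
$-1063 + 1107 S{\left(35 \right)} = -1063 + 1107 \cdot 35^{2} \left(1 + 35\right) = -1063 + 1107 \cdot 1225 \cdot 36 = -1063 + 1107 \cdot 44100 = -1063 + 48818700 = 48817637$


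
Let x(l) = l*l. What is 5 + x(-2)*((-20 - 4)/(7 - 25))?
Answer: 31/3 ≈ 10.333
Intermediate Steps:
x(l) = l²
5 + x(-2)*((-20 - 4)/(7 - 25)) = 5 + (-2)²*((-20 - 4)/(7 - 25)) = 5 + 4*(-24/(-18)) = 5 + 4*(-24*(-1/18)) = 5 + 4*(4/3) = 5 + 16/3 = 31/3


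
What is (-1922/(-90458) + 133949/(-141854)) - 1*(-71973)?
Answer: 14895699903261/206964986 ≈ 71972.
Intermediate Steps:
(-1922/(-90458) + 133949/(-141854)) - 1*(-71973) = (-1922*(-1/90458) + 133949*(-1/141854)) + 71973 = (31/1459 - 133949/141854) + 71973 = -191034117/206964986 + 71973 = 14895699903261/206964986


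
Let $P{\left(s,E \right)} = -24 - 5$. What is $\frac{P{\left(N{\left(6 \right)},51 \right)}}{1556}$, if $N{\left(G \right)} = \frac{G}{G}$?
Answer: $- \frac{29}{1556} \approx -0.018638$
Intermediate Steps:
$N{\left(G \right)} = 1$
$P{\left(s,E \right)} = -29$
$\frac{P{\left(N{\left(6 \right)},51 \right)}}{1556} = - \frac{29}{1556}$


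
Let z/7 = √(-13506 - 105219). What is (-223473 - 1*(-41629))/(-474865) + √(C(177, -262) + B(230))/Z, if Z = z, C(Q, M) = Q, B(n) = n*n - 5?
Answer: 181844/474865 - 4*I*√15752433/166215 ≈ 0.38294 - 0.095513*I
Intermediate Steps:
B(n) = -5 + n² (B(n) = n² - 5 = -5 + n²)
z = 35*I*√4749 (z = 7*√(-13506 - 105219) = 7*√(-118725) = 7*(5*I*√4749) = 35*I*√4749 ≈ 2412.0*I)
Z = 35*I*√4749 ≈ 2412.0*I
(-223473 - 1*(-41629))/(-474865) + √(C(177, -262) + B(230))/Z = (-223473 - 1*(-41629))/(-474865) + √(177 + (-5 + 230²))/((35*I*√4749)) = (-223473 + 41629)*(-1/474865) + √(177 + (-5 + 52900))*(-I*√4749/166215) = -181844*(-1/474865) + √(177 + 52895)*(-I*√4749/166215) = 181844/474865 + √53072*(-I*√4749/166215) = 181844/474865 + (4*√3317)*(-I*√4749/166215) = 181844/474865 - 4*I*√15752433/166215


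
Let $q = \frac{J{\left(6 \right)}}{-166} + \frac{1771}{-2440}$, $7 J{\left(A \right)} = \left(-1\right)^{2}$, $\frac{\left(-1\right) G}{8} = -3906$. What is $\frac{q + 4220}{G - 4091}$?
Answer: $\frac{5981410629}{38498849480} \approx 0.15537$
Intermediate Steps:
$G = 31248$ ($G = \left(-8\right) \left(-3906\right) = 31248$)
$J{\left(A \right)} = \frac{1}{7}$ ($J{\left(A \right)} = \frac{\left(-1\right)^{2}}{7} = \frac{1}{7} \cdot 1 = \frac{1}{7}$)
$q = - \frac{1030171}{1417640}$ ($q = \frac{1}{7 \left(-166\right)} + \frac{1771}{-2440} = \frac{1}{7} \left(- \frac{1}{166}\right) + 1771 \left(- \frac{1}{2440}\right) = - \frac{1}{1162} - \frac{1771}{2440} = - \frac{1030171}{1417640} \approx -0.72668$)
$\frac{q + 4220}{G - 4091} = \frac{- \frac{1030171}{1417640} + 4220}{31248 - 4091} = \frac{5981410629}{1417640 \cdot 27157} = \frac{5981410629}{1417640} \cdot \frac{1}{27157} = \frac{5981410629}{38498849480}$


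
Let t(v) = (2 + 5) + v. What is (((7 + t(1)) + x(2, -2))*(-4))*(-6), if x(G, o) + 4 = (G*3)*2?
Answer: 552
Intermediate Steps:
t(v) = 7 + v
x(G, o) = -4 + 6*G (x(G, o) = -4 + (G*3)*2 = -4 + (3*G)*2 = -4 + 6*G)
(((7 + t(1)) + x(2, -2))*(-4))*(-6) = (((7 + (7 + 1)) + (-4 + 6*2))*(-4))*(-6) = (((7 + 8) + (-4 + 12))*(-4))*(-6) = ((15 + 8)*(-4))*(-6) = (23*(-4))*(-6) = -92*(-6) = 552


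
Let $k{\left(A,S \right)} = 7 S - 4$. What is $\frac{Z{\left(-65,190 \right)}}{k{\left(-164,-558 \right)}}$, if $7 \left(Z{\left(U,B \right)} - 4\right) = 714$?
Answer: $- \frac{53}{1955} \approx -0.02711$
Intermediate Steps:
$k{\left(A,S \right)} = -4 + 7 S$ ($k{\left(A,S \right)} = 7 S - 4 = -4 + 7 S$)
$Z{\left(U,B \right)} = 106$ ($Z{\left(U,B \right)} = 4 + \frac{1}{7} \cdot 714 = 4 + 102 = 106$)
$\frac{Z{\left(-65,190 \right)}}{k{\left(-164,-558 \right)}} = \frac{106}{-4 + 7 \left(-558\right)} = \frac{106}{-4 - 3906} = \frac{106}{-3910} = 106 \left(- \frac{1}{3910}\right) = - \frac{53}{1955}$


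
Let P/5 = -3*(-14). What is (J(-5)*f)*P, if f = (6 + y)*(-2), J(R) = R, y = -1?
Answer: 10500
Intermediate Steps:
f = -10 (f = (6 - 1)*(-2) = 5*(-2) = -10)
P = 210 (P = 5*(-3*(-14)) = 5*42 = 210)
(J(-5)*f)*P = -5*(-10)*210 = 50*210 = 10500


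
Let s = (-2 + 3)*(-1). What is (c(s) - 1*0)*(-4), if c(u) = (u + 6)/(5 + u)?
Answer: -5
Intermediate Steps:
s = -1 (s = 1*(-1) = -1)
c(u) = (6 + u)/(5 + u)
(c(s) - 1*0)*(-4) = ((6 - 1)/(5 - 1) - 1*0)*(-4) = (5/4 + 0)*(-4) = (5/4)*(-4) = -5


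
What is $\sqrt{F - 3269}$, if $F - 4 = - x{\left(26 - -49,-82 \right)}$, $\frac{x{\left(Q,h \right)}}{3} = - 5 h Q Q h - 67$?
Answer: $2 \sqrt{141833609} \approx 23819.0$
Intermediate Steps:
$x{\left(Q,h \right)} = -201 - 15 Q^{2} h^{2}$ ($x{\left(Q,h \right)} = 3 \left(- 5 h Q Q h - 67\right) = 3 \left(- 5 Q h Q h - 67\right) = 3 \left(- 5 h Q^{2} h - 67\right) = 3 \left(- 5 Q^{2} h^{2} - 67\right) = 3 \left(-67 - 5 Q^{2} h^{2}\right) = -201 - 15 Q^{2} h^{2}$)
$F = 567337705$ ($F = 4 - \left(-201 - 15 \left(26 - -49\right)^{2} \left(-82\right)^{2}\right) = 4 - \left(-201 - 15 \left(26 + 49\right)^{2} \cdot 6724\right) = 4 - \left(-201 - 15 \cdot 75^{2} \cdot 6724\right) = 4 - \left(-201 - 84375 \cdot 6724\right) = 4 - \left(-201 - 567337500\right) = 4 - -567337701 = 4 + 567337701 = 567337705$)
$\sqrt{F - 3269} = \sqrt{567337705 - 3269} = \sqrt{567334436} = 2 \sqrt{141833609}$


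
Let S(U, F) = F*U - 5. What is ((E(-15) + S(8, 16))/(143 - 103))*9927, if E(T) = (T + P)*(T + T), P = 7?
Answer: 3603501/40 ≈ 90088.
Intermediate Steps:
E(T) = 2*T*(7 + T) (E(T) = (T + 7)*(T + T) = (7 + T)*(2*T) = 2*T*(7 + T))
S(U, F) = -5 + F*U
((E(-15) + S(8, 16))/(143 - 103))*9927 = ((2*(-15)*(7 - 15) + (-5 + 16*8))/(143 - 103))*9927 = ((2*(-15)*(-8) + (-5 + 128))/40)*9927 = ((240 + 123)*(1/40))*9927 = (363*(1/40))*9927 = (363/40)*9927 = 3603501/40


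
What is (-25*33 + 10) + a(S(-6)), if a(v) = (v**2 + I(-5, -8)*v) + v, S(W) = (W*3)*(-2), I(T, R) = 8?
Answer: 805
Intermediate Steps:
S(W) = -6*W (S(W) = (3*W)*(-2) = -6*W)
a(v) = v**2 + 9*v (a(v) = (v**2 + 8*v) + v = v**2 + 9*v)
(-25*33 + 10) + a(S(-6)) = (-25*33 + 10) + (-6*(-6))*(9 - 6*(-6)) = (-825 + 10) + 36*(9 + 36) = -815 + 36*45 = -815 + 1620 = 805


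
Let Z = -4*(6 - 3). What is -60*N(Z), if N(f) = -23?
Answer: 1380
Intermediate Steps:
Z = -12 (Z = -4*3 = -12)
-60*N(Z) = -60*(-23) = 1380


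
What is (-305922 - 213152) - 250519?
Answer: -769593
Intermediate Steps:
(-305922 - 213152) - 250519 = -519074 - 250519 = -769593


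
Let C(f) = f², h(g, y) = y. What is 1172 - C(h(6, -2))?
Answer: 1168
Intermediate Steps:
1172 - C(h(6, -2)) = 1172 - 1*(-2)² = 1172 - 1*4 = 1172 - 4 = 1168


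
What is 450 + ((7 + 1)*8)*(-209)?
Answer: -12926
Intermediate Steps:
450 + ((7 + 1)*8)*(-209) = 450 + (8*8)*(-209) = 450 + 64*(-209) = 450 - 13376 = -12926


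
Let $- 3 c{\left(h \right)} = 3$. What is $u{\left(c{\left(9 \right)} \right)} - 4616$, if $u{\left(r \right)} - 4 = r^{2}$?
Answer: $-4611$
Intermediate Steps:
$c{\left(h \right)} = -1$ ($c{\left(h \right)} = \left(- \frac{1}{3}\right) 3 = -1$)
$u{\left(r \right)} = 4 + r^{2}$
$u{\left(c{\left(9 \right)} \right)} - 4616 = \left(4 + \left(-1\right)^{2}\right) - 4616 = \left(4 + 1\right) - 4616 = 5 - 4616 = -4611$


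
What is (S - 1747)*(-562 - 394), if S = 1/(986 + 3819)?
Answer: 8024983304/4805 ≈ 1.6701e+6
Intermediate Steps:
S = 1/4805 ≈ 0.00020812
(S - 1747)*(-562 - 394) = (1/4805 - 1747)*(-562 - 394) = -8394334/4805*(-956) = 8024983304/4805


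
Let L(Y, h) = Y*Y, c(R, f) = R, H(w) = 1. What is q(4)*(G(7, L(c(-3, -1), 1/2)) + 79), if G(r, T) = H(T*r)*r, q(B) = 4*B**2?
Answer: 5504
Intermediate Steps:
L(Y, h) = Y**2
G(r, T) = r (G(r, T) = 1*r = r)
q(4)*(G(7, L(c(-3, -1), 1/2)) + 79) = (4*4**2)*(7 + 79) = (4*16)*86 = 64*86 = 5504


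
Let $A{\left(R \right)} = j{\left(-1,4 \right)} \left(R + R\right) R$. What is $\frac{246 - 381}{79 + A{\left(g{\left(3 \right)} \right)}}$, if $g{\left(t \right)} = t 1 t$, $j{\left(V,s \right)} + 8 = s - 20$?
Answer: $\frac{135}{3809} \approx 0.035442$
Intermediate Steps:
$j{\left(V,s \right)} = -28 + s$ ($j{\left(V,s \right)} = -8 + \left(s - 20\right) = -8 + \left(-20 + s\right) = -28 + s$)
$g{\left(t \right)} = t^{2}$ ($g{\left(t \right)} = t t = t^{2}$)
$A{\left(R \right)} = - 48 R^{2}$ ($A{\left(R \right)} = \left(-28 + 4\right) \left(R + R\right) R = - 24 \cdot 2 R R = - 48 R R = - 48 R^{2}$)
$\frac{246 - 381}{79 + A{\left(g{\left(3 \right)} \right)}} = \frac{246 - 381}{79 - 48 \left(3^{2}\right)^{2}} = \frac{1}{79 - 48 \cdot 9^{2}} \left(-135\right) = \frac{1}{79 - 3888} \left(-135\right) = \frac{1}{-3809} \left(-135\right) = \left(- \frac{1}{3809}\right) \left(-135\right) = \frac{135}{3809}$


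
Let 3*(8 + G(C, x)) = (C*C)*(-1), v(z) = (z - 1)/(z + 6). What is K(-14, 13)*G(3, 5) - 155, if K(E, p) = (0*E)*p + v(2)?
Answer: -1251/8 ≈ -156.38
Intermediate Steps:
v(z) = (-1 + z)/(6 + z)
G(C, x) = -8 - C²/3 (G(C, x) = -8 + ((C*C)*(-1))/3 = -8 + (C²*(-1))/3 = -8 + (-C²)/3 = -8 - C²/3)
K(E, p) = ⅛ (K(E, p) = (0*E)*p + (-1 + 2)/(6 + 2) = 0*p + 1/8 = 0 + (⅛)*1 = 0 + ⅛ = ⅛)
K(-14, 13)*G(3, 5) - 155 = (-8 - ⅓*3²)/8 - 155 = (-8 - ⅓*9)/8 - 155 = (-8 - 3)/8 - 155 = (⅛)*(-11) - 155 = -11/8 - 155 = -1251/8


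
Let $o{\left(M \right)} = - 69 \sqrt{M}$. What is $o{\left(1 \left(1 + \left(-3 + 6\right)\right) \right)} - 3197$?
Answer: $-3335$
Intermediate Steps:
$o{\left(1 \left(1 + \left(-3 + 6\right)\right) \right)} - 3197 = - 69 \sqrt{1 \left(1 + \left(-3 + 6\right)\right)} - 3197 = - 69 \sqrt{1 \left(1 + 3\right)} - 3197 = - 69 \sqrt{1 \cdot 4} - 3197 = - 69 \sqrt{4} - 3197 = \left(-69\right) 2 - 3197 = -138 - 3197 = -3335$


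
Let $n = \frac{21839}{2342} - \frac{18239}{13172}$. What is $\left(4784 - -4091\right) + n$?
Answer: $\frac{137014130285}{15424412} \approx 8882.9$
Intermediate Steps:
$n = \frac{122473785}{15424412}$ ($n = 21839 \cdot \frac{1}{2342} - \frac{18239}{13172} = \frac{21839}{2342} - \frac{18239}{13172} = \frac{122473785}{15424412} \approx 7.9403$)
$\left(4784 - -4091\right) + n = \left(4784 - -4091\right) + \frac{122473785}{15424412} = \left(4784 + 4091\right) + \frac{122473785}{15424412} = 8875 + \frac{122473785}{15424412} = \frac{137014130285}{15424412}$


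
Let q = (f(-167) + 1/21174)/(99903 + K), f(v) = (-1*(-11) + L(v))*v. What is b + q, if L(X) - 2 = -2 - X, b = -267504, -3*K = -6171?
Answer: -577515293222483/2158901040 ≈ -2.6750e+5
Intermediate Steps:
K = 2057 (K = -⅓*(-6171) = 2057)
L(X) = -X (L(X) = 2 + (-2 - X) = -X)
f(v) = v*(11 - v) (f(v) = (-1*(-11) - v)*v = (11 - v)*v = v*(11 - v))
q = -629418323/2158901040 (q = (-167*(11 - 1*(-167)) + 1/21174)/(99903 + 2057) = (-167*(11 + 167) + 1/21174)/101960 = (-167*178 + 1/21174)*(1/101960) = (-29726 + 1/21174)*(1/101960) = -629418323/21174*1/101960 = -629418323/2158901040 ≈ -0.29155)
b + q = -267504 - 629418323/2158901040 = -577515293222483/2158901040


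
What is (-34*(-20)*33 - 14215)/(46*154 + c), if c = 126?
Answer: 235/206 ≈ 1.1408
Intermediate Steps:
(-34*(-20)*33 - 14215)/(46*154 + c) = (-34*(-20)*33 - 14215)/(46*154 + 126) = (680*33 - 14215)/(7084 + 126) = (22440 - 14215)/7210 = 8225*(1/7210) = 235/206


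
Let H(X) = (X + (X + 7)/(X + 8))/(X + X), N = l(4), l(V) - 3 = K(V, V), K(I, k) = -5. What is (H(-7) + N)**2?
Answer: 9/4 ≈ 2.2500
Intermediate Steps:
l(V) = -2 (l(V) = 3 - 5 = -2)
N = -2
H(X) = (X + (7 + X)/(8 + X))/(2*X) (H(X) = (X + (7 + X)/(8 + X))/((2*X)) = (X + (7 + X)/(8 + X))*(1/(2*X)) = (X + (7 + X)/(8 + X))/(2*X))
(H(-7) + N)**2 = ((1/2)*(7 + (-7)**2 + 9*(-7))/(-7*(8 - 7)) - 2)**2 = ((1/2)*(-1/7)*(7 + 49 - 63)/1 - 2)**2 = ((1/2)*(-1/7)*1*(-7) - 2)**2 = (1/2 - 2)**2 = (-3/2)**2 = 9/4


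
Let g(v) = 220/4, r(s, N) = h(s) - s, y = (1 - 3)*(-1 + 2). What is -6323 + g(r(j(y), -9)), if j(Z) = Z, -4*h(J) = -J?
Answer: -6268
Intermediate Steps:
h(J) = J/4 (h(J) = -(-1)*J/4 = J/4)
y = -2 (y = -2*1 = -2)
r(s, N) = -3*s/4 (r(s, N) = s/4 - s = -3*s/4)
g(v) = 55 (g(v) = 220*(1/4) = 55)
-6323 + g(r(j(y), -9)) = -6323 + 55 = -6268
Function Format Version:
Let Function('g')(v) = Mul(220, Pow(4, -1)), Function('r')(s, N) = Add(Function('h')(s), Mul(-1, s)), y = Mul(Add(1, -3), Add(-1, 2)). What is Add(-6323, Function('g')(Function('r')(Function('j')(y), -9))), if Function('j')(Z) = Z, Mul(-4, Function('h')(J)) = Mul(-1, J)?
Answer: -6268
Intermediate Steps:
Function('h')(J) = Mul(Rational(1, 4), J) (Function('h')(J) = Mul(Rational(-1, 4), Mul(-1, J)) = Mul(Rational(1, 4), J))
y = -2 (y = Mul(-2, 1) = -2)
Function('r')(s, N) = Mul(Rational(-3, 4), s) (Function('r')(s, N) = Add(Mul(Rational(1, 4), s), Mul(-1, s)) = Mul(Rational(-3, 4), s))
Function('g')(v) = 55 (Function('g')(v) = Mul(220, Rational(1, 4)) = 55)
Add(-6323, Function('g')(Function('r')(Function('j')(y), -9))) = Add(-6323, 55) = -6268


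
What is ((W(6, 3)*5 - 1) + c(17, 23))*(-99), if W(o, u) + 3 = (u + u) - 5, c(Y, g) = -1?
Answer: 1188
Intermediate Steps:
W(o, u) = -8 + 2*u (W(o, u) = -3 + ((u + u) - 5) = -3 + (2*u - 5) = -3 + (-5 + 2*u) = -8 + 2*u)
((W(6, 3)*5 - 1) + c(17, 23))*(-99) = (((-8 + 2*3)*5 - 1) - 1)*(-99) = (((-8 + 6)*5 - 1) - 1)*(-99) = ((-2*5 - 1) - 1)*(-99) = ((-10 - 1) - 1)*(-99) = (-11 - 1)*(-99) = -12*(-99) = 1188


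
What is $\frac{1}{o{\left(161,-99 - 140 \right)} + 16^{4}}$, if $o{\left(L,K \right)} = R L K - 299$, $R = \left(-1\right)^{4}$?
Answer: $\frac{1}{26758} \approx 3.7372 \cdot 10^{-5}$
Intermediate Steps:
$R = 1$
$o{\left(L,K \right)} = -299 + K L$ ($o{\left(L,K \right)} = 1 L K - 299 = L K - 299 = K L - 299 = -299 + K L$)
$\frac{1}{o{\left(161,-99 - 140 \right)} + 16^{4}} = \frac{1}{\left(-299 + \left(-99 - 140\right) 161\right) + 16^{4}} = \frac{1}{\left(-299 + \left(-99 - 140\right) 161\right) + 65536} = \frac{1}{\left(-299 - 38479\right) + 65536} = \frac{1}{-38778 + 65536} = \frac{1}{26758}$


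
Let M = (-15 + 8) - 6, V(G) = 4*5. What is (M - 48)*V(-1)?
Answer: -1220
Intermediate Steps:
V(G) = 20
M = -13 (M = -7 - 6 = -13)
(M - 48)*V(-1) = (-13 - 48)*20 = -61*20 = -1220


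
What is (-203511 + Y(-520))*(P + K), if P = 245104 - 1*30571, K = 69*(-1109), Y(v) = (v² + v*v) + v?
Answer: 46478163228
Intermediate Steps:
Y(v) = v + 2*v² (Y(v) = (v² + v²) + v = 2*v² + v = v + 2*v²)
K = -76521
P = 214533 (P = 245104 - 30571 = 214533)
(-203511 + Y(-520))*(P + K) = (-203511 - 520*(1 + 2*(-520)))*(214533 - 76521) = (-203511 - 520*(1 - 1040))*138012 = (-203511 - 520*(-1039))*138012 = (-203511 + 540280)*138012 = 336769*138012 = 46478163228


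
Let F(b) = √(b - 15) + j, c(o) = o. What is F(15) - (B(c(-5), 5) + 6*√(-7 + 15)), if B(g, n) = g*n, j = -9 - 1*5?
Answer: 11 - 12*√2 ≈ -5.9706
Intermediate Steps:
j = -14 (j = -9 - 5 = -14)
F(b) = -14 + √(-15 + b) (F(b) = √(b - 15) - 14 = √(-15 + b) - 14 = -14 + √(-15 + b))
F(15) - (B(c(-5), 5) + 6*√(-7 + 15)) = (-14 + √(-15 + 15)) - (-5*5 + 6*√(-7 + 15)) = (-14 + √0) - (-25 + 6*√8) = (-14 + 0) - (-25 + 6*(2*√2)) = -14 - (-25 + 12*√2) = -14 + (25 - 12*√2) = 11 - 12*√2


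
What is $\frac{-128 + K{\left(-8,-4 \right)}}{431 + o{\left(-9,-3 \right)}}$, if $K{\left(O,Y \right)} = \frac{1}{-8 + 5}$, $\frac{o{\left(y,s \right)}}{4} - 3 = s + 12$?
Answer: $- \frac{385}{1437} \approx -0.26792$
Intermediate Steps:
$o{\left(y,s \right)} = 60 + 4 s$ ($o{\left(y,s \right)} = 12 + 4 \left(s + 12\right) = 12 + 4 \left(12 + s\right) = 12 + \left(48 + 4 s\right) = 60 + 4 s$)
$K{\left(O,Y \right)} = - \frac{1}{3}$ ($K{\left(O,Y \right)} = \frac{1}{-3} = - \frac{1}{3}$)
$\frac{-128 + K{\left(-8,-4 \right)}}{431 + o{\left(-9,-3 \right)}} = \frac{-128 - \frac{1}{3}}{431 + \left(60 + 4 \left(-3\right)\right)} = - \frac{385}{3 \left(431 + \left(60 - 12\right)\right)} = - \frac{385}{3 \left(431 + 48\right)} = - \frac{385}{3 \cdot 479} = \left(- \frac{385}{3}\right) \frac{1}{479} = - \frac{385}{1437}$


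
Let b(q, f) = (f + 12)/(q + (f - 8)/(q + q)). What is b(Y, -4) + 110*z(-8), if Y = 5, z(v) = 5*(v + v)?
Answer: -167160/19 ≈ -8797.9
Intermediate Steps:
z(v) = 10*v (z(v) = 5*(2*v) = 10*v)
b(q, f) = (12 + f)/(q + (-8 + f)/(2*q)) (b(q, f) = (12 + f)/(q + (-8 + f)/((2*q))) = (12 + f)/(q + (-8 + f)*(1/(2*q))) = (12 + f)/(q + (-8 + f)/(2*q)))
b(Y, -4) + 110*z(-8) = 2*5*(12 - 4)/(-8 - 4 + 2*5²) + 110*(10*(-8)) = 2*5*8/(-8 - 4 + 2*25) + 110*(-80) = 2*5*8/(-8 - 4 + 50) - 8800 = 2*5*8/38 - 8800 = 2*5*(1/38)*8 - 8800 = 40/19 - 8800 = -167160/19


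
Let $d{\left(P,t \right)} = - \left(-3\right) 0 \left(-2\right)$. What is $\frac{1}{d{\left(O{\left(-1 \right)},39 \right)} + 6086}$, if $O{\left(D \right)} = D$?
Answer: $\frac{1}{6086} \approx 0.00016431$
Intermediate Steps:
$d{\left(P,t \right)} = 0$ ($d{\left(P,t \right)} = - 0 \left(-2\right) = \left(-1\right) 0 = 0$)
$\frac{1}{d{\left(O{\left(-1 \right)},39 \right)} + 6086} = \frac{1}{0 + 6086} = \frac{1}{6086}$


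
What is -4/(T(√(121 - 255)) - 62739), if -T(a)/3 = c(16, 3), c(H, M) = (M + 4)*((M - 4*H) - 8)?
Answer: 2/30645 ≈ 6.5263e-5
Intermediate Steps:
c(H, M) = (4 + M)*(-8 + M - 4*H)
T(a) = 1449 (T(a) = -3*(-32 + 3² - 16*16 - 4*3 - 4*16*3) = -3*(-32 + 9 - 256 - 12 - 192) = -3*(-483) = 1449)
-4/(T(√(121 - 255)) - 62739) = -4/(1449 - 62739) = -4/(-61290) = -1/61290*(-4) = 2/30645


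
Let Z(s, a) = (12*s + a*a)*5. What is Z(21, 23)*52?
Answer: 203060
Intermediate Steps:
Z(s, a) = 5*a² + 60*s (Z(s, a) = (12*s + a²)*5 = (a² + 12*s)*5 = 5*a² + 60*s)
Z(21, 23)*52 = (5*23² + 60*21)*52 = (5*529 + 1260)*52 = (2645 + 1260)*52 = 3905*52 = 203060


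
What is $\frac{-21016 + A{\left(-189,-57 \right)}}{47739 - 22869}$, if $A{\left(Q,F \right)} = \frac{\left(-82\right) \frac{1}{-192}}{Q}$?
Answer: $- \frac{76262869}{90248256} \approx -0.84503$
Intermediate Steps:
$A{\left(Q,F \right)} = \frac{41}{96 Q}$ ($A{\left(Q,F \right)} = \frac{\left(-82\right) \left(- \frac{1}{192}\right)}{Q} = \frac{41}{96 Q}$)
$\frac{-21016 + A{\left(-189,-57 \right)}}{47739 - 22869} = \frac{-21016 + \frac{41}{96 \left(-189\right)}}{47739 - 22869} = \frac{-21016 + \frac{41}{96} \left(- \frac{1}{189}\right)}{24870} = \left(-21016 - \frac{41}{18144}\right) \frac{1}{24870} = \left(- \frac{381314345}{18144}\right) \frac{1}{24870} = - \frac{76262869}{90248256}$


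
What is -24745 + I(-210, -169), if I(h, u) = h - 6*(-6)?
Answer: -24919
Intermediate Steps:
I(h, u) = 36 + h (I(h, u) = h + 36 = 36 + h)
-24745 + I(-210, -169) = -24745 + (36 - 210) = -24745 - 174 = -24919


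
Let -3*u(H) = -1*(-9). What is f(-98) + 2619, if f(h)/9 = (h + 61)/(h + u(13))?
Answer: 264852/101 ≈ 2622.3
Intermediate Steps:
u(H) = -3 (u(H) = -(-1)*(-9)/3 = -⅓*9 = -3)
f(h) = 9*(61 + h)/(-3 + h) (f(h) = 9*((h + 61)/(h - 3)) = 9*((61 + h)/(-3 + h)) = 9*(61 + h)/(-3 + h))
f(-98) + 2619 = 9*(61 - 98)/(-3 - 98) + 2619 = 9*(-37)/(-101) + 2619 = 9*(-1/101)*(-37) + 2619 = 333/101 + 2619 = 264852/101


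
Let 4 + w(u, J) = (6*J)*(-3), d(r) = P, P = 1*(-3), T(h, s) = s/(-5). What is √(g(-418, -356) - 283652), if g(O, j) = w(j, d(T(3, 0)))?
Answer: I*√283602 ≈ 532.54*I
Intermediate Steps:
T(h, s) = -s/5 (T(h, s) = s*(-⅕) = -s/5)
P = -3
d(r) = -3
w(u, J) = -4 - 18*J (w(u, J) = -4 + (6*J)*(-3) = -4 - 18*J)
g(O, j) = 50 (g(O, j) = -4 - 18*(-3) = -4 + 54 = 50)
√(g(-418, -356) - 283652) = √(50 - 283652) = √(-283602) = I*√283602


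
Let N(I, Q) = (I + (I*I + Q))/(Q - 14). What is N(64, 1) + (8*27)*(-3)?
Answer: -12585/13 ≈ -968.08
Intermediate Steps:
N(I, Q) = (I + Q + I**2)/(-14 + Q) (N(I, Q) = (I + (I**2 + Q))/(-14 + Q) = (I + (Q + I**2))/(-14 + Q) = (I + Q + I**2)/(-14 + Q))
N(64, 1) + (8*27)*(-3) = (64 + 1 + 64**2)/(-14 + 1) + (8*27)*(-3) = (64 + 1 + 4096)/(-13) + 216*(-3) = -1/13*4161 - 648 = -4161/13 - 648 = -12585/13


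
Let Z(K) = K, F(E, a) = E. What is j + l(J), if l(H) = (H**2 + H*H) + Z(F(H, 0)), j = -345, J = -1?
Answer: -344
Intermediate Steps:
l(H) = H + 2*H**2 (l(H) = (H**2 + H*H) + H = (H**2 + H**2) + H = 2*H**2 + H = H + 2*H**2)
j + l(J) = -345 - (1 + 2*(-1)) = -345 - (1 - 2) = -345 - 1*(-1) = -345 + 1 = -344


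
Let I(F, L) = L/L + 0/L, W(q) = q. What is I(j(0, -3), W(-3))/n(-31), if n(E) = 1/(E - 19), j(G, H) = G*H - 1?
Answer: -50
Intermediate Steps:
j(G, H) = -1 + G*H
n(E) = 1/(-19 + E)
I(F, L) = 1 (I(F, L) = 1 + 0 = 1)
I(j(0, -3), W(-3))/n(-31) = 1/1/(-19 - 31) = 1/1/(-50) = 1/(-1/50) = 1*(-50) = -50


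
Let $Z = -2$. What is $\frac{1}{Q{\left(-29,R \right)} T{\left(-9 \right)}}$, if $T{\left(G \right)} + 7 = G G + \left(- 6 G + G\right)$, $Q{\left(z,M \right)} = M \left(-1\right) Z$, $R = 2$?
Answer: $\frac{1}{476} \approx 0.0021008$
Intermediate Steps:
$Q{\left(z,M \right)} = 2 M$ ($Q{\left(z,M \right)} = M \left(-1\right) \left(-2\right) = - M \left(-2\right) = 2 M$)
$T{\left(G \right)} = -7 + G^{2} - 5 G$ ($T{\left(G \right)} = -7 + \left(G G + \left(- 6 G + G\right)\right) = -7 + \left(G^{2} - 5 G\right) = -7 + G^{2} - 5 G$)
$\frac{1}{Q{\left(-29,R \right)} T{\left(-9 \right)}} = \frac{1}{2 \cdot 2 \left(-7 + \left(-9\right)^{2} - -45\right)} = \frac{1}{4 \left(-7 + 81 + 45\right)} = \frac{1}{4 \cdot 119} = \frac{1}{476}$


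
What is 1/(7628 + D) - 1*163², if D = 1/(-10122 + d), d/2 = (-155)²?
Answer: -7686804484737/289314785 ≈ -26569.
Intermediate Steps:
d = 48050 (d = 2*(-155)² = 2*24025 = 48050)
D = 1/37928 (D = 1/(-10122 + 48050) = 1/37928 ≈ 2.6366e-5)
1/(7628 + D) - 1*163² = 1/(7628 + 1/37928) - 1*163² = 1/(289314785/37928) - 1*26569 = 37928/289314785 - 26569 = -7686804484737/289314785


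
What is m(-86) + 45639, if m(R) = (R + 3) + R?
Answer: 45470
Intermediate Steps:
m(R) = 3 + 2*R (m(R) = (3 + R) + R = 3 + 2*R)
m(-86) + 45639 = (3 + 2*(-86)) + 45639 = (3 - 172) + 45639 = -169 + 45639 = 45470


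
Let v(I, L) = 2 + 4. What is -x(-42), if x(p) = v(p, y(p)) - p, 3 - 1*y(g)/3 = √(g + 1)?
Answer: -48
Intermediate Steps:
y(g) = 9 - 3*√(1 + g) (y(g) = 9 - 3*√(g + 1) = 9 - 3*√(1 + g))
v(I, L) = 6
x(p) = 6 - p
-x(-42) = -(6 - 1*(-42)) = -(6 + 42) = -1*48 = -48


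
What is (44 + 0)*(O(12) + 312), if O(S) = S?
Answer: 14256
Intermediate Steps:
(44 + 0)*(O(12) + 312) = (44 + 0)*(12 + 312) = 44*324 = 14256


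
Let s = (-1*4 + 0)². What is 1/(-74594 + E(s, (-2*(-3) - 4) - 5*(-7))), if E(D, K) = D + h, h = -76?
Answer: -1/74654 ≈ -1.3395e-5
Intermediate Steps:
s = 16 (s = (-4 + 0)² = (-4)² = 16)
E(D, K) = -76 + D (E(D, K) = D - 76 = -76 + D)
1/(-74594 + E(s, (-2*(-3) - 4) - 5*(-7))) = 1/(-74594 + (-76 + 16)) = 1/(-74594 - 60) = 1/(-74654) = -1/74654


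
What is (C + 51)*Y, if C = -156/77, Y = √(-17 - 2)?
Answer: 3771*I*√19/77 ≈ 213.47*I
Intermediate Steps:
Y = I*√19 (Y = √(-19) = I*√19 ≈ 4.3589*I)
C = -156/77 (C = -156*1/77 = -156/77 ≈ -2.0260)
(C + 51)*Y = (-156/77 + 51)*(I*√19) = 3771*(I*√19)/77 = 3771*I*√19/77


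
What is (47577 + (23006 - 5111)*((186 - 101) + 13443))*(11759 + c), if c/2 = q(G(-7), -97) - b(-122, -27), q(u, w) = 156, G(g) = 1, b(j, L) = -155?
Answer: 2997825607197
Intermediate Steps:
c = 622 (c = 2*(156 - 1*(-155)) = 2*(156 + 155) = 2*311 = 622)
(47577 + (23006 - 5111)*((186 - 101) + 13443))*(11759 + c) = (47577 + (23006 - 5111)*((186 - 101) + 13443))*(11759 + 622) = (47577 + 17895*(85 + 13443))*12381 = (47577 + 17895*13528)*12381 = (47577 + 242083560)*12381 = 242131137*12381 = 2997825607197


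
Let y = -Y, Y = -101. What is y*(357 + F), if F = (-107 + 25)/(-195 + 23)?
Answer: 3105043/86 ≈ 36105.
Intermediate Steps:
F = 41/86 (F = -82/(-172) = -82*(-1/172) = 41/86 ≈ 0.47674)
y = 101 (y = -1*(-101) = 101)
y*(357 + F) = 101*(357 + 41/86) = 101*(30743/86) = 3105043/86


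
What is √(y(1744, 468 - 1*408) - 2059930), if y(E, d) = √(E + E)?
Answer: √(-2059930 + 4*√218) ≈ 1435.2*I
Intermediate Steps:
y(E, d) = √2*√E (y(E, d) = √(2*E) = √2*√E)
√(y(1744, 468 - 1*408) - 2059930) = √(√2*√1744 - 2059930) = √(√2*(4*√109) - 2059930) = √(4*√218 - 2059930) = √(-2059930 + 4*√218)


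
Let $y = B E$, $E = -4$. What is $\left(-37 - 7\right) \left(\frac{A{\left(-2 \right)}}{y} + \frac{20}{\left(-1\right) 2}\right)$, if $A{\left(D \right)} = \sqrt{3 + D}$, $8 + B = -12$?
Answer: $\frac{8789}{20} \approx 439.45$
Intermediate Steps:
$B = -20$ ($B = -8 - 12 = -20$)
$y = 80$ ($y = \left(-20\right) \left(-4\right) = 80$)
$\left(-37 - 7\right) \left(\frac{A{\left(-2 \right)}}{y} + \frac{20}{\left(-1\right) 2}\right) = \left(-37 - 7\right) \left(\frac{\sqrt{3 - 2}}{80} + \frac{20}{\left(-1\right) 2}\right) = - 44 \left(\sqrt{1} \cdot \frac{1}{80} + \frac{20}{-2}\right) = - 44 \left(1 \cdot \frac{1}{80} + 20 \left(- \frac{1}{2}\right)\right) = - 44 \left(\frac{1}{80} - 10\right) = \left(-44\right) \left(- \frac{799}{80}\right) = \frac{8789}{20}$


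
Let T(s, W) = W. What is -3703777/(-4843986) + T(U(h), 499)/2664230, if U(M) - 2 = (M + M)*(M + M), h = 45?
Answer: 12155333677/15893464065 ≈ 0.76480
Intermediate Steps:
U(M) = 2 + 4*M² (U(M) = 2 + (M + M)*(M + M) = 2 + (2*M)*(2*M) = 2 + 4*M²)
-3703777/(-4843986) + T(U(h), 499)/2664230 = -3703777/(-4843986) + 499/2664230 = -3703777*(-1/4843986) + 499*(1/2664230) = 529111/691998 + 499/2664230 = 12155333677/15893464065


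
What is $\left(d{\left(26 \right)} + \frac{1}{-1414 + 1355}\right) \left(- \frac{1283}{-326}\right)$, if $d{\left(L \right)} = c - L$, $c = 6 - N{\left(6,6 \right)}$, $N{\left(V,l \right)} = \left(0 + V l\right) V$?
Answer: $- \frac{17865775}{19234} \approx -928.86$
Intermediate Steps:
$N{\left(V,l \right)} = l V^{2}$ ($N{\left(V,l \right)} = V l V = l V^{2}$)
$c = -210$ ($c = 6 - 6 \cdot 6^{2} = 6 - 6 \cdot 36 = 6 - 216 = -210$)
$d{\left(L \right)} = -210 - L$
$\left(d{\left(26 \right)} + \frac{1}{-1414 + 1355}\right) \left(- \frac{1283}{-326}\right) = \left(\left(-210 - 26\right) + \frac{1}{-1414 + 1355}\right) \left(- \frac{1283}{-326}\right) = \left(\left(-210 - 26\right) + \frac{1}{-59}\right) \left(\left(-1283\right) \left(- \frac{1}{326}\right)\right) = \left(-236 - \frac{1}{59}\right) \frac{1283}{326} = \left(- \frac{13925}{59}\right) \frac{1283}{326} = - \frac{17865775}{19234}$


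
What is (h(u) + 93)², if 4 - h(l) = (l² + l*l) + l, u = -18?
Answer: 284089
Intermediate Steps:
h(l) = 4 - l - 2*l² (h(l) = 4 - ((l² + l*l) + l) = 4 - ((l² + l²) + l) = 4 - (2*l² + l) = 4 - (l + 2*l²) = 4 + (-l - 2*l²) = 4 - l - 2*l²)
(h(u) + 93)² = ((4 - 1*(-18) - 2*(-18)²) + 93)² = ((4 + 18 - 2*324) + 93)² = ((4 + 18 - 648) + 93)² = (-626 + 93)² = (-533)² = 284089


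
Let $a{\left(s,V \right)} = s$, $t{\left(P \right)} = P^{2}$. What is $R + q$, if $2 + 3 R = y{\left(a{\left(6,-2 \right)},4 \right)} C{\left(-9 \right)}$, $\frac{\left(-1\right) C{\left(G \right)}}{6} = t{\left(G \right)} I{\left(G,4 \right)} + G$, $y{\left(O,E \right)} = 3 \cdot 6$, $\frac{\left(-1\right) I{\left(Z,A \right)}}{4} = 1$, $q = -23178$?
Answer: $- \frac{33572}{3} \approx -11191.0$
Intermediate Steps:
$I{\left(Z,A \right)} = -4$ ($I{\left(Z,A \right)} = \left(-4\right) 1 = -4$)
$y{\left(O,E \right)} = 18$
$C{\left(G \right)} = - 6 G + 24 G^{2}$ ($C{\left(G \right)} = - 6 \left(G^{2} \left(-4\right) + G\right) = - 6 \left(- 4 G^{2} + G\right) = - 6 \left(G - 4 G^{2}\right) = - 6 G + 24 G^{2}$)
$R = \frac{35962}{3}$ ($R = - \frac{2}{3} + \frac{18 \cdot 6 \left(-9\right) \left(-1 + 4 \left(-9\right)\right)}{3} = - \frac{2}{3} + \frac{18 \cdot 6 \left(-9\right) \left(-1 - 36\right)}{3} = - \frac{2}{3} + \frac{18 \cdot 6 \left(-9\right) \left(-37\right)}{3} = - \frac{2}{3} + \frac{18 \cdot 1998}{3} = - \frac{2}{3} + \frac{1}{3} \cdot 35964 = - \frac{2}{3} + 11988 = \frac{35962}{3} \approx 11987.0$)
$R + q = \frac{35962}{3} - 23178 = - \frac{33572}{3}$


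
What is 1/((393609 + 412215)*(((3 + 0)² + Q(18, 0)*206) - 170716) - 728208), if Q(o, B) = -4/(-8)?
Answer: -1/137477525904 ≈ -7.2739e-12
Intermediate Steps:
Q(o, B) = ½ (Q(o, B) = -4*(-⅛) = ½)
1/((393609 + 412215)*(((3 + 0)² + Q(18, 0)*206) - 170716) - 728208) = 1/((393609 + 412215)*(((3 + 0)² + (½)*206) - 170716) - 728208) = 1/(805824*((3² + 103) - 170716) - 728208) = 1/(805824*((9 + 103) - 170716) - 728208) = 1/(805824*(112 - 170716) - 728208) = 1/(805824*(-170604) - 728208) = 1/(-137476797696 - 728208) = 1/(-137477525904) = -1/137477525904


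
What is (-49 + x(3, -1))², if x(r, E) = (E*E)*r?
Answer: 2116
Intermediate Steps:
x(r, E) = r*E² (x(r, E) = E²*r = r*E²)
(-49 + x(3, -1))² = (-49 + 3*(-1)²)² = (-49 + 3*1)² = (-49 + 3)² = (-46)² = 2116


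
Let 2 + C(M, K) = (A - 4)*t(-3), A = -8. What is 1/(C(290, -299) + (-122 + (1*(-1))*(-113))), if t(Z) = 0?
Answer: -1/11 ≈ -0.090909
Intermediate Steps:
C(M, K) = -2 (C(M, K) = -2 + (-8 - 4)*0 = -2 - 12*0 = -2 + 0 = -2)
1/(C(290, -299) + (-122 + (1*(-1))*(-113))) = 1/(-2 + (-122 + (1*(-1))*(-113))) = 1/(-2 + (-122 - 1*(-113))) = 1/(-2 + (-122 + 113)) = 1/(-2 - 9) = 1/(-11) = -1/11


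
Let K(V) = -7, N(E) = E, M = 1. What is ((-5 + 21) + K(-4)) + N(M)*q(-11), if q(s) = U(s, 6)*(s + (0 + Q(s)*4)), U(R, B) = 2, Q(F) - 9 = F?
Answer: -29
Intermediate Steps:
Q(F) = 9 + F
q(s) = 72 + 10*s (q(s) = 2*(s + (0 + (9 + s)*4)) = 2*(s + (0 + (36 + 4*s))) = 2*(s + (36 + 4*s)) = 2*(36 + 5*s) = 72 + 10*s)
((-5 + 21) + K(-4)) + N(M)*q(-11) = ((-5 + 21) - 7) + 1*(72 + 10*(-11)) = (16 - 7) + 1*(72 - 110) = 9 + 1*(-38) = 9 - 38 = -29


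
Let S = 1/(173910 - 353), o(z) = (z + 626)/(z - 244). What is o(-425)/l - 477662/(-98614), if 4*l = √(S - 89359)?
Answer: 238831/49307 + 134*I*√2691674679564834/1729240115763 ≈ 4.8438 + 0.0040203*I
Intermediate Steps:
o(z) = (626 + z)/(-244 + z)
S = 1/173557 ≈ 5.7618e-6
l = I*√2691674679564834/694228 (l = √(1/173557 - 89359)/4 = √(-15508879962/173557)/4 = (I*√2691674679564834/173557)/4 = I*√2691674679564834/694228 ≈ 74.732*I)
o(-425)/l - 477662/(-98614) = ((626 - 425)/(-244 - 425))/((I*√2691674679564834/694228)) - 477662/(-98614) = (201/(-669))*(-2*I*√2691674679564834/7754439981) - 477662*(-1/98614) = (-1/669*201)*(-2*I*√2691674679564834/7754439981) + 238831/49307 = -(-134)*I*√2691674679564834/1729240115763 + 238831/49307 = 134*I*√2691674679564834/1729240115763 + 238831/49307 = 238831/49307 + 134*I*√2691674679564834/1729240115763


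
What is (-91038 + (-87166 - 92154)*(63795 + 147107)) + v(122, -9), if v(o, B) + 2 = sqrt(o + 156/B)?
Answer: -37819037680 + sqrt(942)/3 ≈ -3.7819e+10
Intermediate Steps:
v(o, B) = -2 + sqrt(o + 156/B)
(-91038 + (-87166 - 92154)*(63795 + 147107)) + v(122, -9) = (-91038 + (-87166 - 92154)*(63795 + 147107)) + (-2 + sqrt(122 + 156/(-9))) = (-91038 - 179320*210902) + (-2 + sqrt(122 + 156*(-1/9))) = (-91038 - 37818946640) + (-2 + sqrt(122 - 52/3)) = -37819037678 + (-2 + sqrt(314/3)) = -37819037678 + (-2 + sqrt(942)/3) = -37819037680 + sqrt(942)/3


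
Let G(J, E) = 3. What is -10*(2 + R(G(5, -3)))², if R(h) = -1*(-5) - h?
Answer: -160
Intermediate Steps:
R(h) = 5 - h
-10*(2 + R(G(5, -3)))² = -10*(2 + (5 - 1*3))² = -10*(2 + (5 - 3))² = -10*(2 + 2)² = -10*4² = -10*16 = -160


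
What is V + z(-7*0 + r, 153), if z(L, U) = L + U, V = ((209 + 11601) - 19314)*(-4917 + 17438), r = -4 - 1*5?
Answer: -93957440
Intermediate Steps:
r = -9 (r = -4 - 5 = -9)
V = -93957584 (V = (11810 - 19314)*12521 = -7504*12521 = -93957584)
V + z(-7*0 + r, 153) = -93957584 + ((-7*0 - 9) + 153) = -93957584 + ((0 - 9) + 153) = -93957584 + (-9 + 153) = -93957584 + 144 = -93957440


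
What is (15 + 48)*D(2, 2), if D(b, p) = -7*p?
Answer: -882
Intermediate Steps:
(15 + 48)*D(2, 2) = (15 + 48)*(-7*2) = 63*(-14) = -882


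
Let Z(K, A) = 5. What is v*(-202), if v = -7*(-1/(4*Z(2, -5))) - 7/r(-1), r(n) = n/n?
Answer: 13433/10 ≈ 1343.3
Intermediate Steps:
r(n) = 1
v = -133/20 (v = -7/((-4*5)) - 7/1 = -7/(-20) - 7*1 = -7*(-1/20) - 7 = 7/20 - 7 = -133/20 ≈ -6.6500)
v*(-202) = -133/20*(-202) = 13433/10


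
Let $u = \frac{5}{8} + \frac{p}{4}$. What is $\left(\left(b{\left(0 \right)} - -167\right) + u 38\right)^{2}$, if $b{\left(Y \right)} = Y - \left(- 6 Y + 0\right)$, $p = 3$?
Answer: $\frac{769129}{16} \approx 48071.0$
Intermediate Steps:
$u = \frac{11}{8}$ ($u = \frac{5}{8} + \frac{3}{4} = \frac{11}{8} \approx 1.375$)
$b{\left(Y \right)} = 7 Y$ ($b{\left(Y \right)} = Y - - 6 Y = Y + 6 Y = 7 Y$)
$\left(\left(b{\left(0 \right)} - -167\right) + u 38\right)^{2} = \left(\left(7 \cdot 0 - -167\right) + \frac{11}{8} \cdot 38\right)^{2} = \left(\left(0 + 167\right) + \frac{209}{4}\right)^{2} = \left(167 + \frac{209}{4}\right)^{2} = \left(\frac{877}{4}\right)^{2} = \frac{769129}{16}$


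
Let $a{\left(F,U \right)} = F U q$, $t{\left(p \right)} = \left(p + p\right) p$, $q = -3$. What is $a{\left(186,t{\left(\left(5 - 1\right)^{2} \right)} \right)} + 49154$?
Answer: $-236542$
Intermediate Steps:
$t{\left(p \right)} = 2 p^{2}$ ($t{\left(p \right)} = 2 p p = 2 p^{2}$)
$a{\left(F,U \right)} = - 3 F U$ ($a{\left(F,U \right)} = F U \left(-3\right) = - 3 F U$)
$a{\left(186,t{\left(\left(5 - 1\right)^{2} \right)} \right)} + 49154 = \left(-3\right) 186 \cdot 2 \left(\left(5 - 1\right)^{2}\right)^{2} + 49154 = \left(-3\right) 186 \cdot 2 \left(4^{2}\right)^{2} + 49154 = \left(-3\right) 186 \cdot 2 \cdot 16^{2} + 49154 = \left(-3\right) 186 \cdot 2 \cdot 256 + 49154 = \left(-3\right) 186 \cdot 512 + 49154 = -285696 + 49154 = -236542$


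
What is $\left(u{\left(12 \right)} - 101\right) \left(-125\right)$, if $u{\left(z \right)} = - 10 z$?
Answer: $27625$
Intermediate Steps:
$\left(u{\left(12 \right)} - 101\right) \left(-125\right) = \left(\left(-10\right) 12 - 101\right) \left(-125\right) = \left(-120 - 101\right) \left(-125\right) = \left(-221\right) \left(-125\right) = 27625$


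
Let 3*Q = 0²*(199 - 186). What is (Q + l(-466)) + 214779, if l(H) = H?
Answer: 214313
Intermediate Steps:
Q = 0 (Q = (0²*(199 - 186))/3 = (0*13)/3 = (⅓)*0 = 0)
(Q + l(-466)) + 214779 = (0 - 466) + 214779 = -466 + 214779 = 214313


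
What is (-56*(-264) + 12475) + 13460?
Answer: 40719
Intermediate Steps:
(-56*(-264) + 12475) + 13460 = (14784 + 12475) + 13460 = 27259 + 13460 = 40719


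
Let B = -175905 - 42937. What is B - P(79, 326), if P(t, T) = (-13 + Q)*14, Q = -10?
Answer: -218520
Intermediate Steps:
P(t, T) = -322 (P(t, T) = (-13 - 10)*14 = -23*14 = -322)
B = -218842
B - P(79, 326) = -218842 - 1*(-322) = -218842 + 322 = -218520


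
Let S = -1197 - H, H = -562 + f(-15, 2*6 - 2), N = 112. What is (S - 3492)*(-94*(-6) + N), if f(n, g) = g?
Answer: -2796612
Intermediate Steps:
H = -552 (H = -562 + (2*6 - 2) = -562 + (12 - 2) = -562 + 10 = -552)
S = -645 (S = -1197 - 1*(-552) = -1197 + 552 = -645)
(S - 3492)*(-94*(-6) + N) = (-645 - 3492)*(-94*(-6) + 112) = -4137*(564 + 112) = -4137*676 = -2796612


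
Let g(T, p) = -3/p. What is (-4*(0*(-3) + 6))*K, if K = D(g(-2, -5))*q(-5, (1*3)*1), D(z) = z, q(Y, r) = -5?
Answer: 72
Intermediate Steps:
K = -3 (K = -3/(-5)*(-5) = -3*(-1/5)*(-5) = (3/5)*(-5) = -3)
(-4*(0*(-3) + 6))*K = -4*(0*(-3) + 6)*(-3) = -4*(0 + 6)*(-3) = -4*6*(-3) = -24*(-3) = 72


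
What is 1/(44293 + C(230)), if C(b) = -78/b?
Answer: 115/5093656 ≈ 2.2577e-5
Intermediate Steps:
1/(44293 + C(230)) = 1/(44293 - 78/230) = 1/(44293 - 78*1/230) = 1/(44293 - 39/115) = 1/(5093656/115) = 115/5093656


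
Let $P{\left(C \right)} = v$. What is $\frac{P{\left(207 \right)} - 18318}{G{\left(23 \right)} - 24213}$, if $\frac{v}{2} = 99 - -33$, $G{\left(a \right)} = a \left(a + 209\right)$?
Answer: $\frac{18054}{18877} \approx 0.9564$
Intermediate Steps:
$G{\left(a \right)} = a \left(209 + a\right)$
$v = 264$ ($v = 2 \left(99 - -33\right) = 2 \left(99 + 33\right) = 2 \cdot 132 = 264$)
$P{\left(C \right)} = 264$
$\frac{P{\left(207 \right)} - 18318}{G{\left(23 \right)} - 24213} = \frac{264 - 18318}{23 \left(209 + 23\right) - 24213} = - \frac{18054}{23 \cdot 232 - 24213} = - \frac{18054}{5336 - 24213} = - \frac{18054}{-18877} = \left(-18054\right) \left(- \frac{1}{18877}\right) = \frac{18054}{18877}$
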